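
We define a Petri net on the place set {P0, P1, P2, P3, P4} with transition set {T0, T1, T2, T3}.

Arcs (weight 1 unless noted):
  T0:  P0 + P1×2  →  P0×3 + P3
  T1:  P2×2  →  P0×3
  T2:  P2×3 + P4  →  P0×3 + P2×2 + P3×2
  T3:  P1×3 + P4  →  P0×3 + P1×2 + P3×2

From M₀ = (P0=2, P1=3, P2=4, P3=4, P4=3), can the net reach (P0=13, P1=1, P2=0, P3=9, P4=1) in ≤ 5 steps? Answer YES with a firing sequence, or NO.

step 1: fire T0:  (P0=2, P1=3, P2=4, P3=4, P4=3) → (P0=4, P1=1, P2=4, P3=5, P4=3)
step 2: fire T2:  (P0=4, P1=1, P2=4, P3=5, P4=3) → (P0=7, P1=1, P2=3, P3=7, P4=2)
step 3: fire T2:  (P0=7, P1=1, P2=3, P3=7, P4=2) → (P0=10, P1=1, P2=2, P3=9, P4=1)
step 4: fire T1:  (P0=10, P1=1, P2=2, P3=9, P4=1) → (P0=13, P1=1, P2=0, P3=9, P4=1)

YES — reachable via ⟨T0, T2, T2, T1⟩ (4 firings)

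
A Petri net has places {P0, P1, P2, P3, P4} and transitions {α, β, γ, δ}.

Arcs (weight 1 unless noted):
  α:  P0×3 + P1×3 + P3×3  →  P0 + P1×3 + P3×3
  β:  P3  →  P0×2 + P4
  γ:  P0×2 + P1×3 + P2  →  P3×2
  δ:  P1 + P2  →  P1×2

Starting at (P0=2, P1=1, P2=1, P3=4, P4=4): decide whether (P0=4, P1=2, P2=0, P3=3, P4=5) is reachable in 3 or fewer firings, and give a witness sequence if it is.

step 1: fire β:  (P0=2, P1=1, P2=1, P3=4, P4=4) → (P0=4, P1=1, P2=1, P3=3, P4=5)
step 2: fire δ:  (P0=4, P1=1, P2=1, P3=3, P4=5) → (P0=4, P1=2, P2=0, P3=3, P4=5)

YES — reachable via ⟨β, δ⟩ (2 firings)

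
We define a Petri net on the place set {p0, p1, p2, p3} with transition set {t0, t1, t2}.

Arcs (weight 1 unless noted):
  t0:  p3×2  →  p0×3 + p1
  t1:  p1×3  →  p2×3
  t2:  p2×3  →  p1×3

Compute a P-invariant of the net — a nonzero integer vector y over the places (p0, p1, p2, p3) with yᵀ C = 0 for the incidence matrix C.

Incidence matrix C (rows=places, cols=transitions):
       t0   t1   t2
   p0   3    0    0
   p1   1   -3    3
   p2   0    3   -3
   p3  -2    0    0

Candidate y = [1, -3, -3, 0]; check y·C column-wise:
  col t0: 1·3 + -3·1 + -3·0 + 0·-2 = 0
  col t1: 1·0 + -3·-3 + -3·3 = 0
  col t2: 1·0 + -3·3 + -3·-3 = 0

y = (p0:1, p1:-3, p2:-3, p3:0)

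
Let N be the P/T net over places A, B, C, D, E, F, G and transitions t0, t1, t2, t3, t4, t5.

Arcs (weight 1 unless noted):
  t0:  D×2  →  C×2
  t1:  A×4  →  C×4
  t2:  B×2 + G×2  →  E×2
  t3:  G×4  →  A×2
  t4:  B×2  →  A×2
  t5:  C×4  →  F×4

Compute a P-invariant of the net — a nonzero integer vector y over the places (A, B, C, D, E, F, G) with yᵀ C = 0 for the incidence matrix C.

Incidence matrix C (rows=places, cols=transitions):
       t0   t1   t2   t3   t4   t5
    A   0   -4    0    2    2    0
    B   0    0   -2    0   -2    0
    C   2    4    0    0    0   -4
    D  -2    0    0    0    0    0
    E   0    0    2    0    0    0
    F   0    0    0    0    0    4
    G   0    0   -2   -4    0    0

Candidate y = [2, 2, 2, 2, 3, 2, 1]; check y·C column-wise:
  col t0: 2·0 + 2·0 + 2·2 + 2·-2 + 3·0 + 2·0 + 1·0 = 0
  col t1: 2·-4 + 2·0 + 2·4 + 2·0 + 3·0 + 2·0 + 1·0 = 0
  col t2: 2·0 + 2·-2 + 2·0 + 2·0 + 3·2 + 2·0 + 1·-2 = 0
  col t3: 2·2 + 2·0 + 2·0 + 2·0 + 3·0 + 2·0 + 1·-4 = 0
  col t4: 2·2 + 2·-2 + 2·0 + 2·0 + 3·0 + 2·0 + 1·0 = 0
  col t5: 2·0 + 2·0 + 2·-4 + 2·0 + 3·0 + 2·4 + 1·0 = 0

y = (A:2, B:2, C:2, D:2, E:3, F:2, G:1)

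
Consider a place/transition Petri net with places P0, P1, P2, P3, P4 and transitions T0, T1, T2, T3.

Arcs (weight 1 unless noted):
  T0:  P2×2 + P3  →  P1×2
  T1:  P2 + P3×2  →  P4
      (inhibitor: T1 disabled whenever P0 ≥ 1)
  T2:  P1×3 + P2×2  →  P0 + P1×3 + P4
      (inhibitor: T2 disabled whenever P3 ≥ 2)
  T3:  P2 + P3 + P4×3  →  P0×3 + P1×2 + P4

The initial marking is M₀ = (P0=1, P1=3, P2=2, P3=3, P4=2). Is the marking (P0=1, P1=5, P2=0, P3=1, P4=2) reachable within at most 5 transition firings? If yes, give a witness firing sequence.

NO — not reachable within 5 firings

depth 0: 1 marking
depth 1: 2 markings reached so far
depth 2: 2 markings reached so far
(frontier empty at depth 2; search complete)
target is not among the 2 markings reachable within 5 steps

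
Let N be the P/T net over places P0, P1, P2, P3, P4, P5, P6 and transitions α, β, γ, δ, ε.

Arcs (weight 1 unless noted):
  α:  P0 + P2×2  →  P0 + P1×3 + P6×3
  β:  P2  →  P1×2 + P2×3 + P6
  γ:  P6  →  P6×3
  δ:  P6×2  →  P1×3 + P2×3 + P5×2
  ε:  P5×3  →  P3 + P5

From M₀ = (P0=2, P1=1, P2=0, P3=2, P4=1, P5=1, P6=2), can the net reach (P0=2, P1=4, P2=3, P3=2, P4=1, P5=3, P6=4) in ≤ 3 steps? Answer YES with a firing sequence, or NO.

YES — reachable via ⟨γ, γ, δ⟩ (3 firings)

step 1: fire γ:  (P0=2, P1=1, P2=0, P3=2, P4=1, P5=1, P6=2) → (P0=2, P1=1, P2=0, P3=2, P4=1, P5=1, P6=4)
step 2: fire γ:  (P0=2, P1=1, P2=0, P3=2, P4=1, P5=1, P6=4) → (P0=2, P1=1, P2=0, P3=2, P4=1, P5=1, P6=6)
step 3: fire δ:  (P0=2, P1=1, P2=0, P3=2, P4=1, P5=1, P6=6) → (P0=2, P1=4, P2=3, P3=2, P4=1, P5=3, P6=4)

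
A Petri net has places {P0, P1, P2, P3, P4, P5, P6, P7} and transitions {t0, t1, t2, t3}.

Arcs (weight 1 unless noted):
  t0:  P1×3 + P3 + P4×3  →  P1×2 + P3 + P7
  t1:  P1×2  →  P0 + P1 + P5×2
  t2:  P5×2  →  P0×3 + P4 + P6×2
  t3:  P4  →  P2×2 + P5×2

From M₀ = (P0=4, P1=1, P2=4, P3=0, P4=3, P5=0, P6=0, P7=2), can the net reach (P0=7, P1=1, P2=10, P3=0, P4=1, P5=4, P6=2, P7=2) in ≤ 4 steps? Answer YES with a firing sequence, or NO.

step 1: fire t3:  (P0=4, P1=1, P2=4, P3=0, P4=3, P5=0, P6=0, P7=2) → (P0=4, P1=1, P2=6, P3=0, P4=2, P5=2, P6=0, P7=2)
step 2: fire t2:  (P0=4, P1=1, P2=6, P3=0, P4=2, P5=2, P6=0, P7=2) → (P0=7, P1=1, P2=6, P3=0, P4=3, P5=0, P6=2, P7=2)
step 3: fire t3:  (P0=7, P1=1, P2=6, P3=0, P4=3, P5=0, P6=2, P7=2) → (P0=7, P1=1, P2=8, P3=0, P4=2, P5=2, P6=2, P7=2)
step 4: fire t3:  (P0=7, P1=1, P2=8, P3=0, P4=2, P5=2, P6=2, P7=2) → (P0=7, P1=1, P2=10, P3=0, P4=1, P5=4, P6=2, P7=2)

YES — reachable via ⟨t3, t2, t3, t3⟩ (4 firings)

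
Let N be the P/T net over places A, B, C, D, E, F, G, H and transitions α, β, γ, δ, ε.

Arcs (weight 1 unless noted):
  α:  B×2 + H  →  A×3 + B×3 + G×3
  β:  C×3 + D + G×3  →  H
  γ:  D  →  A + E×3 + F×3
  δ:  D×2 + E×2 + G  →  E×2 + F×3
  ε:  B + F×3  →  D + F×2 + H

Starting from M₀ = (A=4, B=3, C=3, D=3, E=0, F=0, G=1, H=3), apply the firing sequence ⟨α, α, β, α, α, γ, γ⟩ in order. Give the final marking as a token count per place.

step 1: fire α:  (A=4, B=3, C=3, D=3, E=0, F=0, G=1, H=3) → (A=7, B=4, C=3, D=3, E=0, F=0, G=4, H=2)
step 2: fire α:  (A=7, B=4, C=3, D=3, E=0, F=0, G=4, H=2) → (A=10, B=5, C=3, D=3, E=0, F=0, G=7, H=1)
step 3: fire β:  (A=10, B=5, C=3, D=3, E=0, F=0, G=7, H=1) → (A=10, B=5, C=0, D=2, E=0, F=0, G=4, H=2)
step 4: fire α:  (A=10, B=5, C=0, D=2, E=0, F=0, G=4, H=2) → (A=13, B=6, C=0, D=2, E=0, F=0, G=7, H=1)
step 5: fire α:  (A=13, B=6, C=0, D=2, E=0, F=0, G=7, H=1) → (A=16, B=7, C=0, D=2, E=0, F=0, G=10, H=0)
step 6: fire γ:  (A=16, B=7, C=0, D=2, E=0, F=0, G=10, H=0) → (A=17, B=7, C=0, D=1, E=3, F=3, G=10, H=0)
step 7: fire γ:  (A=17, B=7, C=0, D=1, E=3, F=3, G=10, H=0) → (A=18, B=7, C=0, D=0, E=6, F=6, G=10, H=0)

(A=18, B=7, C=0, D=0, E=6, F=6, G=10, H=0)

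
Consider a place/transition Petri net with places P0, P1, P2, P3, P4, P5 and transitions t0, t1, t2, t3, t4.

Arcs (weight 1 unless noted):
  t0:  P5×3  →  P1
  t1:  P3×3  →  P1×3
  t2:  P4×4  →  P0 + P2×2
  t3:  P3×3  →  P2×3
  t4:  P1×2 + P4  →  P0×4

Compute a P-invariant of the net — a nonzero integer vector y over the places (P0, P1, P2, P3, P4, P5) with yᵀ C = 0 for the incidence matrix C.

Incidence matrix C (rows=places, cols=transitions):
       t0   t1   t2   t3   t4
   P0   0    0    1    0    4
   P1   1    3    0    0   -2
   P2   0    0    2    3    0
   P3   0   -3    0   -3    0
   P4   0    0   -4    0   -1
   P5  -3    0    0    0    0

Candidate y = [2, 3, 3, 3, 2, 1]; check y·C column-wise:
  col t0: 2·0 + 3·1 + 3·0 + 3·0 + 2·0 + 1·-3 = 0
  col t1: 2·0 + 3·3 + 3·0 + 3·-3 + 2·0 + 1·0 = 0
  col t2: 2·1 + 3·0 + 3·2 + 3·0 + 2·-4 + 1·0 = 0
  col t3: 2·0 + 3·0 + 3·3 + 3·-3 + 2·0 + 1·0 = 0
  col t4: 2·4 + 3·-2 + 3·0 + 3·0 + 2·-1 + 1·0 = 0

y = (P0:2, P1:3, P2:3, P3:3, P4:2, P5:1)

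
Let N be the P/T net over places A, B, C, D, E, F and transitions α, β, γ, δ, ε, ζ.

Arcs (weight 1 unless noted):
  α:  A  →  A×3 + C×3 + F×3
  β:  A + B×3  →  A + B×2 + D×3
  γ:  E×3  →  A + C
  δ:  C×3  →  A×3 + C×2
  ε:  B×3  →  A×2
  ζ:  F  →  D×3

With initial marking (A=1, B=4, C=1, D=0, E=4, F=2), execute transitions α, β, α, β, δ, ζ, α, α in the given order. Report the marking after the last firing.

(A=12, B=2, C=12, D=9, E=4, F=13)

step 1: fire α:  (A=1, B=4, C=1, D=0, E=4, F=2) → (A=3, B=4, C=4, D=0, E=4, F=5)
step 2: fire β:  (A=3, B=4, C=4, D=0, E=4, F=5) → (A=3, B=3, C=4, D=3, E=4, F=5)
step 3: fire α:  (A=3, B=3, C=4, D=3, E=4, F=5) → (A=5, B=3, C=7, D=3, E=4, F=8)
step 4: fire β:  (A=5, B=3, C=7, D=3, E=4, F=8) → (A=5, B=2, C=7, D=6, E=4, F=8)
step 5: fire δ:  (A=5, B=2, C=7, D=6, E=4, F=8) → (A=8, B=2, C=6, D=6, E=4, F=8)
step 6: fire ζ:  (A=8, B=2, C=6, D=6, E=4, F=8) → (A=8, B=2, C=6, D=9, E=4, F=7)
step 7: fire α:  (A=8, B=2, C=6, D=9, E=4, F=7) → (A=10, B=2, C=9, D=9, E=4, F=10)
step 8: fire α:  (A=10, B=2, C=9, D=9, E=4, F=10) → (A=12, B=2, C=12, D=9, E=4, F=13)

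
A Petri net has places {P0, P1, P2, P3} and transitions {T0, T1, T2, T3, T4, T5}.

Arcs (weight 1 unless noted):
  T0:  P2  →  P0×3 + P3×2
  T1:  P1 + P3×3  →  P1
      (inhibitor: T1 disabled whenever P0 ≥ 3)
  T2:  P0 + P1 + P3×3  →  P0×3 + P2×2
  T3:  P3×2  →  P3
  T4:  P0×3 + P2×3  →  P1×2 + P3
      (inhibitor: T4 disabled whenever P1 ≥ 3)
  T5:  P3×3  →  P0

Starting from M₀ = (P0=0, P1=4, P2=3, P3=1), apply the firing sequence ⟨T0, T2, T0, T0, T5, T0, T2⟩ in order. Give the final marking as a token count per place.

step 1: fire T0:  (P0=0, P1=4, P2=3, P3=1) → (P0=3, P1=4, P2=2, P3=3)
step 2: fire T2:  (P0=3, P1=4, P2=2, P3=3) → (P0=5, P1=3, P2=4, P3=0)
step 3: fire T0:  (P0=5, P1=3, P2=4, P3=0) → (P0=8, P1=3, P2=3, P3=2)
step 4: fire T0:  (P0=8, P1=3, P2=3, P3=2) → (P0=11, P1=3, P2=2, P3=4)
step 5: fire T5:  (P0=11, P1=3, P2=2, P3=4) → (P0=12, P1=3, P2=2, P3=1)
step 6: fire T0:  (P0=12, P1=3, P2=2, P3=1) → (P0=15, P1=3, P2=1, P3=3)
step 7: fire T2:  (P0=15, P1=3, P2=1, P3=3) → (P0=17, P1=2, P2=3, P3=0)

(P0=17, P1=2, P2=3, P3=0)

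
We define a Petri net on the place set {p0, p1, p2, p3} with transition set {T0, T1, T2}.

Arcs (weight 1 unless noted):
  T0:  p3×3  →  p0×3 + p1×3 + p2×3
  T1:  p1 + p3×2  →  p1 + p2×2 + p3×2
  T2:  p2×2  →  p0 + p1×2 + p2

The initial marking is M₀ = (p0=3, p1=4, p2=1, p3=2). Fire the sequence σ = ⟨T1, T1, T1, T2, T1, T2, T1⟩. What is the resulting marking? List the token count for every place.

(p0=5, p1=8, p2=9, p3=2)

step 1: fire T1:  (p0=3, p1=4, p2=1, p3=2) → (p0=3, p1=4, p2=3, p3=2)
step 2: fire T1:  (p0=3, p1=4, p2=3, p3=2) → (p0=3, p1=4, p2=5, p3=2)
step 3: fire T1:  (p0=3, p1=4, p2=5, p3=2) → (p0=3, p1=4, p2=7, p3=2)
step 4: fire T2:  (p0=3, p1=4, p2=7, p3=2) → (p0=4, p1=6, p2=6, p3=2)
step 5: fire T1:  (p0=4, p1=6, p2=6, p3=2) → (p0=4, p1=6, p2=8, p3=2)
step 6: fire T2:  (p0=4, p1=6, p2=8, p3=2) → (p0=5, p1=8, p2=7, p3=2)
step 7: fire T1:  (p0=5, p1=8, p2=7, p3=2) → (p0=5, p1=8, p2=9, p3=2)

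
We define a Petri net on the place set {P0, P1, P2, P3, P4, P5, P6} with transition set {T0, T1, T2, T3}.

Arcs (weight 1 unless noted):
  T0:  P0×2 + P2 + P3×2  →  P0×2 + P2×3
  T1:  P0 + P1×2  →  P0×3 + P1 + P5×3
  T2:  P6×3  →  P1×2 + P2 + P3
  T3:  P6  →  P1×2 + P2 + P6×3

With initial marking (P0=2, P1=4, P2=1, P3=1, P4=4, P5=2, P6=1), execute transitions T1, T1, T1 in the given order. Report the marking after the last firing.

step 1: fire T1:  (P0=2, P1=4, P2=1, P3=1, P4=4, P5=2, P6=1) → (P0=4, P1=3, P2=1, P3=1, P4=4, P5=5, P6=1)
step 2: fire T1:  (P0=4, P1=3, P2=1, P3=1, P4=4, P5=5, P6=1) → (P0=6, P1=2, P2=1, P3=1, P4=4, P5=8, P6=1)
step 3: fire T1:  (P0=6, P1=2, P2=1, P3=1, P4=4, P5=8, P6=1) → (P0=8, P1=1, P2=1, P3=1, P4=4, P5=11, P6=1)

(P0=8, P1=1, P2=1, P3=1, P4=4, P5=11, P6=1)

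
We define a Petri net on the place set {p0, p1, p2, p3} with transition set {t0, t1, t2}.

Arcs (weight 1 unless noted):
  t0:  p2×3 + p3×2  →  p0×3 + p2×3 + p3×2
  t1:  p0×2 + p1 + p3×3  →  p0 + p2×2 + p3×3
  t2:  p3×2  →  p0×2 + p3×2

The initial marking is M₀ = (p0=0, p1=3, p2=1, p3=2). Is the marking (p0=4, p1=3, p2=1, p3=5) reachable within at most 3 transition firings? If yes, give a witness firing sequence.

NO — not reachable within 3 firings

depth 0: 1 marking
depth 1: 2 markings reached so far
depth 2: 3 markings reached so far
depth 3: 4 markings reached so far
target is not among the 4 markings reachable within 3 steps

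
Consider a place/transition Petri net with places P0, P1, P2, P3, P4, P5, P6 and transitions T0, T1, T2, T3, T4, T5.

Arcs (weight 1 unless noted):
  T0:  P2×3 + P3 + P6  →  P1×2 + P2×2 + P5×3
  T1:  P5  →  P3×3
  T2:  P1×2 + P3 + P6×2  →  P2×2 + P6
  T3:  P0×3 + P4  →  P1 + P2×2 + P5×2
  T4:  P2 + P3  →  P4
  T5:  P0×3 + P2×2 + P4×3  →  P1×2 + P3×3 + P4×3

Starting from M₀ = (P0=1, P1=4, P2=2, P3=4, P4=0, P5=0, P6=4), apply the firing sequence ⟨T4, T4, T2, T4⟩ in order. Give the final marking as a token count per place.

step 1: fire T4:  (P0=1, P1=4, P2=2, P3=4, P4=0, P5=0, P6=4) → (P0=1, P1=4, P2=1, P3=3, P4=1, P5=0, P6=4)
step 2: fire T4:  (P0=1, P1=4, P2=1, P3=3, P4=1, P5=0, P6=4) → (P0=1, P1=4, P2=0, P3=2, P4=2, P5=0, P6=4)
step 3: fire T2:  (P0=1, P1=4, P2=0, P3=2, P4=2, P5=0, P6=4) → (P0=1, P1=2, P2=2, P3=1, P4=2, P5=0, P6=3)
step 4: fire T4:  (P0=1, P1=2, P2=2, P3=1, P4=2, P5=0, P6=3) → (P0=1, P1=2, P2=1, P3=0, P4=3, P5=0, P6=3)

(P0=1, P1=2, P2=1, P3=0, P4=3, P5=0, P6=3)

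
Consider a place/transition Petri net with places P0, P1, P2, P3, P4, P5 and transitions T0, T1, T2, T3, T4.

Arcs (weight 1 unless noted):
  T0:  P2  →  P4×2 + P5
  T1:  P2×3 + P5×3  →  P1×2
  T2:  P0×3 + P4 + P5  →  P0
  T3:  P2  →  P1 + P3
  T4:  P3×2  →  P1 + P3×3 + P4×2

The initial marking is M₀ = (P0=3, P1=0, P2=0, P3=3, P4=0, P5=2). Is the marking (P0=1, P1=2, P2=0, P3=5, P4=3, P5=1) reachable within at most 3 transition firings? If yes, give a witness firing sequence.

YES — reachable via ⟨T4, T2, T4⟩ (3 firings)

step 1: fire T4:  (P0=3, P1=0, P2=0, P3=3, P4=0, P5=2) → (P0=3, P1=1, P2=0, P3=4, P4=2, P5=2)
step 2: fire T2:  (P0=3, P1=1, P2=0, P3=4, P4=2, P5=2) → (P0=1, P1=1, P2=0, P3=4, P4=1, P5=1)
step 3: fire T4:  (P0=1, P1=1, P2=0, P3=4, P4=1, P5=1) → (P0=1, P1=2, P2=0, P3=5, P4=3, P5=1)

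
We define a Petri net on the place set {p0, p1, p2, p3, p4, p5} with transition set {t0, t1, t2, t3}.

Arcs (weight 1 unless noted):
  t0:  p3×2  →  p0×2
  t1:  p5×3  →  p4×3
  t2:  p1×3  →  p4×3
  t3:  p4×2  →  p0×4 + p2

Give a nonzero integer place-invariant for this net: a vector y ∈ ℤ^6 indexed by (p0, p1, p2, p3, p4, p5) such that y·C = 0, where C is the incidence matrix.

y = (p0:1, p1:0, p2:-4, p3:1, p4:0, p5:0)

Incidence matrix C (rows=places, cols=transitions):
       t0   t1   t2   t3
   p0   2    0    0    4
   p1   0    0   -3    0
   p2   0    0    0    1
   p3  -2    0    0    0
   p4   0    3    3   -2
   p5   0   -3    0    0

Candidate y = [1, 0, -4, 1, 0, 0]; check y·C column-wise:
  col t0: 1·2 + -4·0 + 1·-2 = 0
  col t1: 1·0 + -4·0 + 1·0 + 0·3 + 0·-3 = 0
  col t2: 1·0 + 0·-3 + -4·0 + 1·0 + 0·3 = 0
  col t3: 1·4 + -4·1 + 1·0 + 0·-2 = 0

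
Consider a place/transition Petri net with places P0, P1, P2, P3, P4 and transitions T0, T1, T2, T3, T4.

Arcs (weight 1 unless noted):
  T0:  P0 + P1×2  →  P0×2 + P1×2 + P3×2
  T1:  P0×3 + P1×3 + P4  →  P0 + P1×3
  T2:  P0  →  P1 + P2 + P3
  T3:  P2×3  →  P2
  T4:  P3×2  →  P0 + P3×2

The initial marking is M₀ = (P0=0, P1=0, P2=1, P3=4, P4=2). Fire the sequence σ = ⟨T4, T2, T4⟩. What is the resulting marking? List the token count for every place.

step 1: fire T4:  (P0=0, P1=0, P2=1, P3=4, P4=2) → (P0=1, P1=0, P2=1, P3=4, P4=2)
step 2: fire T2:  (P0=1, P1=0, P2=1, P3=4, P4=2) → (P0=0, P1=1, P2=2, P3=5, P4=2)
step 3: fire T4:  (P0=0, P1=1, P2=2, P3=5, P4=2) → (P0=1, P1=1, P2=2, P3=5, P4=2)

(P0=1, P1=1, P2=2, P3=5, P4=2)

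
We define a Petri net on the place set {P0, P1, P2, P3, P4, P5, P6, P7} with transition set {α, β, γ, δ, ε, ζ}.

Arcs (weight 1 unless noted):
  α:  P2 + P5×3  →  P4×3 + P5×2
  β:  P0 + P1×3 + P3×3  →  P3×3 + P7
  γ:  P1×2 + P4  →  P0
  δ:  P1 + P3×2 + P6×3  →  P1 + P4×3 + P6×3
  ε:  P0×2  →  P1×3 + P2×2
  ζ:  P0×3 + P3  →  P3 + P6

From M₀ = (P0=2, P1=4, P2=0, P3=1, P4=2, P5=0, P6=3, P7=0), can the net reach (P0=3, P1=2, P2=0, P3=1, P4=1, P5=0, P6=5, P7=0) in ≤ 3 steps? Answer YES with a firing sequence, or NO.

NO — not reachable within 3 firings

depth 0: 1 marking
depth 1: 3 markings reached so far
depth 2: 6 markings reached so far
depth 3: 8 markings reached so far
target is not among the 8 markings reachable within 3 steps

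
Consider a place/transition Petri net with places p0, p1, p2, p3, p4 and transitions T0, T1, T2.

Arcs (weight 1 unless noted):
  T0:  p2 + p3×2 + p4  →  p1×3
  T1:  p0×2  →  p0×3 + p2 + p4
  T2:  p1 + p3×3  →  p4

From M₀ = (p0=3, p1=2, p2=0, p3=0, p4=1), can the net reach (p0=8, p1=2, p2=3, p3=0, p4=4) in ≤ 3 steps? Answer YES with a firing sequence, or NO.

depth 0: 1 marking
depth 1: 2 markings reached so far
depth 2: 3 markings reached so far
depth 3: 4 markings reached so far
target is not among the 4 markings reachable within 3 steps

NO — not reachable within 3 firings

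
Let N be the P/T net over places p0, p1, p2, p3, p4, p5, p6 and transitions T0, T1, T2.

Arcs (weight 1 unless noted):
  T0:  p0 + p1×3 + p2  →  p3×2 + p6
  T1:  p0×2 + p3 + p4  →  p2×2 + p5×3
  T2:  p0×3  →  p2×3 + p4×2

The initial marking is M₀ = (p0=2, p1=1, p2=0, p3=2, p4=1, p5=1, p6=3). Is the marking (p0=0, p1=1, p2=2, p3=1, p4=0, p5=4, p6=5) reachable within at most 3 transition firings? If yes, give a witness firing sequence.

depth 0: 1 marking
depth 1: 2 markings reached so far
depth 2: 2 markings reached so far
(frontier empty at depth 2; search complete)
target is not among the 2 markings reachable within 3 steps

NO — not reachable within 3 firings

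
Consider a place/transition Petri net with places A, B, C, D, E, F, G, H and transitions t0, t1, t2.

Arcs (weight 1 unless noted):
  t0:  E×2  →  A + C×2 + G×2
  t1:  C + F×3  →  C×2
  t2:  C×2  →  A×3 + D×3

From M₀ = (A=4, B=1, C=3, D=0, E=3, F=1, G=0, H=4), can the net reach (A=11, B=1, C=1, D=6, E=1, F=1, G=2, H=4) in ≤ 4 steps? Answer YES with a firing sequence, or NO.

YES — reachable via ⟨t0, t2, t2⟩ (3 firings)

step 1: fire t0:  (A=4, B=1, C=3, D=0, E=3, F=1, G=0, H=4) → (A=5, B=1, C=5, D=0, E=1, F=1, G=2, H=4)
step 2: fire t2:  (A=5, B=1, C=5, D=0, E=1, F=1, G=2, H=4) → (A=8, B=1, C=3, D=3, E=1, F=1, G=2, H=4)
step 3: fire t2:  (A=8, B=1, C=3, D=3, E=1, F=1, G=2, H=4) → (A=11, B=1, C=1, D=6, E=1, F=1, G=2, H=4)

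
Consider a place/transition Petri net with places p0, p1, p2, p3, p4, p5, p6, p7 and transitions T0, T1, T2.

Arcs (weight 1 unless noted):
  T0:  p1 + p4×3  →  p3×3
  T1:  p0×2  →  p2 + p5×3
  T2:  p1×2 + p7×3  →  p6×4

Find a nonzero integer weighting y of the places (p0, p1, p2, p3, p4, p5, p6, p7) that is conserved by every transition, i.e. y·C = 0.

y = (p0:1, p1:0, p2:2, p3:0, p4:0, p5:0, p6:0, p7:0)

Incidence matrix C (rows=places, cols=transitions):
       T0   T1   T2
   p0   0   -2    0
   p1  -1    0   -2
   p2   0    1    0
   p3   3    0    0
   p4  -3    0    0
   p5   0    3    0
   p6   0    0    4
   p7   0    0   -3

Candidate y = [1, 0, 2, 0, 0, 0, 0, 0]; check y·C column-wise:
  col T0: 1·0 + 0·-1 + 2·0 + 0·3 + 0·-3 = 0
  col T1: 1·-2 + 2·1 + 0·3 = 0
  col T2: 1·0 + 0·-2 + 2·0 + 0·4 + 0·-3 = 0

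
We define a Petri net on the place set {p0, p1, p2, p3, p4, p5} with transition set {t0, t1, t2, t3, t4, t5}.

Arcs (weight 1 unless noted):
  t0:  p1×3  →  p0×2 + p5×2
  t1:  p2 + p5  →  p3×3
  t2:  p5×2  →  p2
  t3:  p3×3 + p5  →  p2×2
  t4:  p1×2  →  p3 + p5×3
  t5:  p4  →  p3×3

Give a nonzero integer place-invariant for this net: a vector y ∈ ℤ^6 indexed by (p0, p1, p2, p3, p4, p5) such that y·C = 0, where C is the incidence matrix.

Incidence matrix C (rows=places, cols=transitions):
       t0   t1   t2   t3   t4   t5
   p0   2    0    0    0    0    0
   p1  -3    0    0    0   -2    0
   p2   0   -1    1    2    0    0
   p3   0    3    0   -3    1    3
   p4   0    0    0    0    0   -1
   p5   2   -1   -2   -1    3    0

Candidate y = [2, 2, 2, 1, 3, 1]; check y·C column-wise:
  col t0: 2·2 + 2·-3 + 2·0 + 1·0 + 3·0 + 1·2 = 0
  col t1: 2·0 + 2·0 + 2·-1 + 1·3 + 3·0 + 1·-1 = 0
  col t2: 2·0 + 2·0 + 2·1 + 1·0 + 3·0 + 1·-2 = 0
  col t3: 2·0 + 2·0 + 2·2 + 1·-3 + 3·0 + 1·-1 = 0
  col t4: 2·0 + 2·-2 + 2·0 + 1·1 + 3·0 + 1·3 = 0
  col t5: 2·0 + 2·0 + 2·0 + 1·3 + 3·-1 + 1·0 = 0

y = (p0:2, p1:2, p2:2, p3:1, p4:3, p5:1)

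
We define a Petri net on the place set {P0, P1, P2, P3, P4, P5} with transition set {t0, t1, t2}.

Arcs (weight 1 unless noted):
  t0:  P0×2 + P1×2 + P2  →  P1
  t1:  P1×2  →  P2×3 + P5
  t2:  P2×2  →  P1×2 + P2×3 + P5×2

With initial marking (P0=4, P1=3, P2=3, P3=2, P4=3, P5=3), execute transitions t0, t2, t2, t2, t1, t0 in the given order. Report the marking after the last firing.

(P0=0, P1=5, P2=7, P3=2, P4=3, P5=10)

step 1: fire t0:  (P0=4, P1=3, P2=3, P3=2, P4=3, P5=3) → (P0=2, P1=2, P2=2, P3=2, P4=3, P5=3)
step 2: fire t2:  (P0=2, P1=2, P2=2, P3=2, P4=3, P5=3) → (P0=2, P1=4, P2=3, P3=2, P4=3, P5=5)
step 3: fire t2:  (P0=2, P1=4, P2=3, P3=2, P4=3, P5=5) → (P0=2, P1=6, P2=4, P3=2, P4=3, P5=7)
step 4: fire t2:  (P0=2, P1=6, P2=4, P3=2, P4=3, P5=7) → (P0=2, P1=8, P2=5, P3=2, P4=3, P5=9)
step 5: fire t1:  (P0=2, P1=8, P2=5, P3=2, P4=3, P5=9) → (P0=2, P1=6, P2=8, P3=2, P4=3, P5=10)
step 6: fire t0:  (P0=2, P1=6, P2=8, P3=2, P4=3, P5=10) → (P0=0, P1=5, P2=7, P3=2, P4=3, P5=10)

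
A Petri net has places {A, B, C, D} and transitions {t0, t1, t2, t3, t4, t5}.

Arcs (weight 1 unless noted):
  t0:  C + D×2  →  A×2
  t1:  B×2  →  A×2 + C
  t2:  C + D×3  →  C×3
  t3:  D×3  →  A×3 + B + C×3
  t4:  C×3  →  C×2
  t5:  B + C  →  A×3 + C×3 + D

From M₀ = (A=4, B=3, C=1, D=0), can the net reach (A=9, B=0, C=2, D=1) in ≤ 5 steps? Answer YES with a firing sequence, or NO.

YES — reachable via ⟨t1, t5, t4, t4⟩ (4 firings)

step 1: fire t1:  (A=4, B=3, C=1, D=0) → (A=6, B=1, C=2, D=0)
step 2: fire t5:  (A=6, B=1, C=2, D=0) → (A=9, B=0, C=4, D=1)
step 3: fire t4:  (A=9, B=0, C=4, D=1) → (A=9, B=0, C=3, D=1)
step 4: fire t4:  (A=9, B=0, C=3, D=1) → (A=9, B=0, C=2, D=1)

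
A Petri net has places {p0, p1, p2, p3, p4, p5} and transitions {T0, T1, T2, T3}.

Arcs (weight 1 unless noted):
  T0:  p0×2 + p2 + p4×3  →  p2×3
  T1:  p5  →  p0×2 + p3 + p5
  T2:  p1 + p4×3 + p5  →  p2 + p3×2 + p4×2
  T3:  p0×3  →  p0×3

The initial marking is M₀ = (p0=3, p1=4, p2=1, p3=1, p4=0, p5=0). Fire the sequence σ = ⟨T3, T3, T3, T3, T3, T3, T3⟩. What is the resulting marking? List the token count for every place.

step 1: fire T3:  (p0=3, p1=4, p2=1, p3=1, p4=0, p5=0) → (p0=3, p1=4, p2=1, p3=1, p4=0, p5=0)
step 2: fire T3:  (p0=3, p1=4, p2=1, p3=1, p4=0, p5=0) → (p0=3, p1=4, p2=1, p3=1, p4=0, p5=0)
step 3: fire T3:  (p0=3, p1=4, p2=1, p3=1, p4=0, p5=0) → (p0=3, p1=4, p2=1, p3=1, p4=0, p5=0)
step 4: fire T3:  (p0=3, p1=4, p2=1, p3=1, p4=0, p5=0) → (p0=3, p1=4, p2=1, p3=1, p4=0, p5=0)
step 5: fire T3:  (p0=3, p1=4, p2=1, p3=1, p4=0, p5=0) → (p0=3, p1=4, p2=1, p3=1, p4=0, p5=0)
step 6: fire T3:  (p0=3, p1=4, p2=1, p3=1, p4=0, p5=0) → (p0=3, p1=4, p2=1, p3=1, p4=0, p5=0)
step 7: fire T3:  (p0=3, p1=4, p2=1, p3=1, p4=0, p5=0) → (p0=3, p1=4, p2=1, p3=1, p4=0, p5=0)

(p0=3, p1=4, p2=1, p3=1, p4=0, p5=0)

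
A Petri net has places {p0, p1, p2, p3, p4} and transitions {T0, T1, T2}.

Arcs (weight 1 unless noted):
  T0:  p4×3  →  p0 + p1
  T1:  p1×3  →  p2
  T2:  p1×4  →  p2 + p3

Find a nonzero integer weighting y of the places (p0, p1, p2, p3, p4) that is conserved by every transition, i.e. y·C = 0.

y = (p0:1, p1:-1, p2:-3, p3:-1, p4:0)

Incidence matrix C (rows=places, cols=transitions):
       T0   T1   T2
   p0   1    0    0
   p1   1   -3   -4
   p2   0    1    1
   p3   0    0    1
   p4  -3    0    0

Candidate y = [1, -1, -3, -1, 0]; check y·C column-wise:
  col T0: 1·1 + -1·1 + -3·0 + -1·0 + 0·-3 = 0
  col T1: 1·0 + -1·-3 + -3·1 + -1·0 = 0
  col T2: 1·0 + -1·-4 + -3·1 + -1·1 = 0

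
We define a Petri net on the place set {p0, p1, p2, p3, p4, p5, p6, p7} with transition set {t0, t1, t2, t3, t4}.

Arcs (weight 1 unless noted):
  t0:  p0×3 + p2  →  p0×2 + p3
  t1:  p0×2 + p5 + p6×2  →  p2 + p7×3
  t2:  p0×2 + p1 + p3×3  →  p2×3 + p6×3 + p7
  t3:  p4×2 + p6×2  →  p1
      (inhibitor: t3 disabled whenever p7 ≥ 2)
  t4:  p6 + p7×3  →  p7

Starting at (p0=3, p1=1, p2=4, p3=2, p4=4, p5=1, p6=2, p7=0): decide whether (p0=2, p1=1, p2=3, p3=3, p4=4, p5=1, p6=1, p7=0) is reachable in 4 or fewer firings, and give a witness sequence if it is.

NO — not reachable within 4 firings

depth 0: 1 marking
depth 1: 4 markings reached so far
depth 2: 7 markings reached so far
depth 3: 8 markings reached so far
depth 4: 9 markings reached so far
target is not among the 9 markings reachable within 4 steps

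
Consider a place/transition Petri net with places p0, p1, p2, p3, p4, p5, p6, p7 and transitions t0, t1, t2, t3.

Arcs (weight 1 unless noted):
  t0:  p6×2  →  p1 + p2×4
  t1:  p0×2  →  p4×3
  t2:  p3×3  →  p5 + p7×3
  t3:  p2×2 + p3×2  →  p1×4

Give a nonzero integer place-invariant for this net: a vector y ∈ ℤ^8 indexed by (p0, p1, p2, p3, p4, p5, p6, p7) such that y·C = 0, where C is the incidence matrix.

Incidence matrix C (rows=places, cols=transitions):
       t0   t1   t2   t3
   p0   0   -2    0    0
   p1   1    0    0    4
   p2   4    0    0   -2
   p3   0    0   -3   -2
   p4   0    3    0    0
   p5   0    0    1    0
   p6  -2    0    0    0
   p7   0    0    3    0

Candidate y = [3, 0, 0, 0, 2, 0, 0, 0]; check y·C column-wise:
  col t0: 3·0 + 0·1 + 0·4 + 2·0 + 0·-2 = 0
  col t1: 3·-2 + 2·3 = 0
  col t2: 3·0 + 0·-3 + 2·0 + 0·1 + 0·3 = 0
  col t3: 3·0 + 0·4 + 0·-2 + 0·-2 + 2·0 = 0

y = (p0:3, p1:0, p2:0, p3:0, p4:2, p5:0, p6:0, p7:0)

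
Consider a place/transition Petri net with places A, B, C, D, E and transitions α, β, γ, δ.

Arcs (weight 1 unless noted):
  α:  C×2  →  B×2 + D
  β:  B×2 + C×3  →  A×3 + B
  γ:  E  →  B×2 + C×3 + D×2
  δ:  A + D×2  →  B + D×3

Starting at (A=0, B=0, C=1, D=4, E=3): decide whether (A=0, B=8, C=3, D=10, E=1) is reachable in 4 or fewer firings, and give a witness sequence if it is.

YES — reachable via ⟨γ, α, α, γ⟩ (4 firings)

step 1: fire γ:  (A=0, B=0, C=1, D=4, E=3) → (A=0, B=2, C=4, D=6, E=2)
step 2: fire α:  (A=0, B=2, C=4, D=6, E=2) → (A=0, B=4, C=2, D=7, E=2)
step 3: fire α:  (A=0, B=4, C=2, D=7, E=2) → (A=0, B=6, C=0, D=8, E=2)
step 4: fire γ:  (A=0, B=6, C=0, D=8, E=2) → (A=0, B=8, C=3, D=10, E=1)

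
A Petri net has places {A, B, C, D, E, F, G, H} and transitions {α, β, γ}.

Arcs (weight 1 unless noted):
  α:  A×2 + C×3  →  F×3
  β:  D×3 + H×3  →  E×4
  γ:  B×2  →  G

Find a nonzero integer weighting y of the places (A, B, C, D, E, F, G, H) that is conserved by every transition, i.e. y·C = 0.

Incidence matrix C (rows=places, cols=transitions):
        α    β    γ
    A  -2    0    0
    B   0    0   -2
    C  -3    0    0
    D   0   -3    0
    E   0    4    0
    F   3    0    0
    G   0    0    1
    H   0   -3    0

Candidate y = [3, 0, -2, 0, 0, 0, 0, 0]; check y·C column-wise:
  col α: 3·-2 + -2·-3 + 0·3 = 0
  col β: 3·0 + -2·0 + 0·-3 + 0·4 + 0·-3 = 0
  col γ: 3·0 + 0·-2 + -2·0 + 0·1 = 0

y = (A:3, B:0, C:-2, D:0, E:0, F:0, G:0, H:0)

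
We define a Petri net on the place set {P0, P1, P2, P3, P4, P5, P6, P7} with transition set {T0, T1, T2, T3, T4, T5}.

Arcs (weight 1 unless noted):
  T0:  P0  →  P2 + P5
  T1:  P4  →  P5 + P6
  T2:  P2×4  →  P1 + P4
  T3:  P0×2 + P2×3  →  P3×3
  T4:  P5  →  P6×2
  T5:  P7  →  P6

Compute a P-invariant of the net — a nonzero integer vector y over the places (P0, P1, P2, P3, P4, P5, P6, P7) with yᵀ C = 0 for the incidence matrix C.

Incidence matrix C (rows=places, cols=transitions):
       T0   T1   T2   T3   T4   T5
   P0  -1    0    0   -2    0    0
   P1   0    0    1    0    0    0
   P2   1    0   -4   -3    0    0
   P3   0    0    0    3    0    0
   P4   0   -1    1    0    0    0
   P5   1    1    0    0   -1    0
   P6   0    1    0    0    2    1
   P7   0    0    0    0    0   -1

Candidate y = [3, 12, 3, 5, 0, 0, 0, 0]; check y·C column-wise:
  col T0: 3·-1 + 12·0 + 3·1 + 5·0 + 0·1 = 0
  col T1: 3·0 + 12·0 + 3·0 + 5·0 + 0·-1 + 0·1 + 0·1 = 0
  col T2: 3·0 + 12·1 + 3·-4 + 5·0 + 0·1 = 0
  col T3: 3·-2 + 12·0 + 3·-3 + 5·3 = 0
  col T4: 3·0 + 12·0 + 3·0 + 5·0 + 0·-1 + 0·2 = 0
  col T5: 3·0 + 12·0 + 3·0 + 5·0 + 0·1 + 0·-1 = 0

y = (P0:3, P1:12, P2:3, P3:5, P4:0, P5:0, P6:0, P7:0)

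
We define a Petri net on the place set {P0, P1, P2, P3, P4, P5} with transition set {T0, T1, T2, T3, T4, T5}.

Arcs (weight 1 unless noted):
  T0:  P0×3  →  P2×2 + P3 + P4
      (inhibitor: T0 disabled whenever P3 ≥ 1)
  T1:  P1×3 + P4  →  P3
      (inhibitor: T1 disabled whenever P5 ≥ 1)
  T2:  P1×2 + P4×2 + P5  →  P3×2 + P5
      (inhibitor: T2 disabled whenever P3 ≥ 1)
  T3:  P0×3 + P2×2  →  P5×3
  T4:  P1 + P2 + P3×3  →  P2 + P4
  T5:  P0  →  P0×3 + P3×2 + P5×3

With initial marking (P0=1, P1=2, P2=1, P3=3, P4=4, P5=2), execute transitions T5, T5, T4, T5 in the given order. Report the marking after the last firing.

(P0=7, P1=1, P2=1, P3=6, P4=5, P5=11)

step 1: fire T5:  (P0=1, P1=2, P2=1, P3=3, P4=4, P5=2) → (P0=3, P1=2, P2=1, P3=5, P4=4, P5=5)
step 2: fire T5:  (P0=3, P1=2, P2=1, P3=5, P4=4, P5=5) → (P0=5, P1=2, P2=1, P3=7, P4=4, P5=8)
step 3: fire T4:  (P0=5, P1=2, P2=1, P3=7, P4=4, P5=8) → (P0=5, P1=1, P2=1, P3=4, P4=5, P5=8)
step 4: fire T5:  (P0=5, P1=1, P2=1, P3=4, P4=5, P5=8) → (P0=7, P1=1, P2=1, P3=6, P4=5, P5=11)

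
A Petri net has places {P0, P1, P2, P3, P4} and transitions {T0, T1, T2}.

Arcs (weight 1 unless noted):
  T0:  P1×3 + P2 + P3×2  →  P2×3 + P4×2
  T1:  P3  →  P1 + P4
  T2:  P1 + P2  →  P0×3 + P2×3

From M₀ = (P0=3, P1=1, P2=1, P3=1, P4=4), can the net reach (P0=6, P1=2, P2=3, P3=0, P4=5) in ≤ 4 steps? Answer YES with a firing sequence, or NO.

NO — not reachable within 4 firings

depth 0: 1 marking
depth 1: 3 markings reached so far
depth 2: 4 markings reached so far
depth 3: 5 markings reached so far
depth 4: 5 markings reached so far
(frontier empty at depth 4; search complete)
target is not among the 5 markings reachable within 4 steps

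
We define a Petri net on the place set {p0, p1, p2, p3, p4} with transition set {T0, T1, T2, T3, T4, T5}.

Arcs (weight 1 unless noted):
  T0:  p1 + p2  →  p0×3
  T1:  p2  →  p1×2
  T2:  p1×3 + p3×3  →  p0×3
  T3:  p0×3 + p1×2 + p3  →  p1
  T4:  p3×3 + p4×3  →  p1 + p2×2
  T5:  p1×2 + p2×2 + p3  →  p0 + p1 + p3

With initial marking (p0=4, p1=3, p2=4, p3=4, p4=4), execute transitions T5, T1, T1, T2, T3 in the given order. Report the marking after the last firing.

(p0=5, p1=2, p2=0, p3=0, p4=4)

step 1: fire T5:  (p0=4, p1=3, p2=4, p3=4, p4=4) → (p0=5, p1=2, p2=2, p3=4, p4=4)
step 2: fire T1:  (p0=5, p1=2, p2=2, p3=4, p4=4) → (p0=5, p1=4, p2=1, p3=4, p4=4)
step 3: fire T1:  (p0=5, p1=4, p2=1, p3=4, p4=4) → (p0=5, p1=6, p2=0, p3=4, p4=4)
step 4: fire T2:  (p0=5, p1=6, p2=0, p3=4, p4=4) → (p0=8, p1=3, p2=0, p3=1, p4=4)
step 5: fire T3:  (p0=8, p1=3, p2=0, p3=1, p4=4) → (p0=5, p1=2, p2=0, p3=0, p4=4)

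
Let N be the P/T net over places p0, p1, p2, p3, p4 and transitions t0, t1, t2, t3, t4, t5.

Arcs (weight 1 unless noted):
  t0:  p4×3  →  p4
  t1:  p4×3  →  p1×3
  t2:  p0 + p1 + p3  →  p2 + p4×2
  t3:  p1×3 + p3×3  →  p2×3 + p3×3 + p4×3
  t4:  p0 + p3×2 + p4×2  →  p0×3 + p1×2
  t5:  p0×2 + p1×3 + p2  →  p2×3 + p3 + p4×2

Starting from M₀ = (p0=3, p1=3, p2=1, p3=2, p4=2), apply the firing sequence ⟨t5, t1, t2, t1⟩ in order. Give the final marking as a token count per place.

step 1: fire t5:  (p0=3, p1=3, p2=1, p3=2, p4=2) → (p0=1, p1=0, p2=3, p3=3, p4=4)
step 2: fire t1:  (p0=1, p1=0, p2=3, p3=3, p4=4) → (p0=1, p1=3, p2=3, p3=3, p4=1)
step 3: fire t2:  (p0=1, p1=3, p2=3, p3=3, p4=1) → (p0=0, p1=2, p2=4, p3=2, p4=3)
step 4: fire t1:  (p0=0, p1=2, p2=4, p3=2, p4=3) → (p0=0, p1=5, p2=4, p3=2, p4=0)

(p0=0, p1=5, p2=4, p3=2, p4=0)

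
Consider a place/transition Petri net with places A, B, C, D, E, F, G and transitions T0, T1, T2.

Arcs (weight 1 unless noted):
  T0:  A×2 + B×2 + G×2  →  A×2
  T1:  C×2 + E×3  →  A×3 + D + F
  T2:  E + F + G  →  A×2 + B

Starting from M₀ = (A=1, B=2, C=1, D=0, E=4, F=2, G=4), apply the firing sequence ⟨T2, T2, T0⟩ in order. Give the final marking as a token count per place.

step 1: fire T2:  (A=1, B=2, C=1, D=0, E=4, F=2, G=4) → (A=3, B=3, C=1, D=0, E=3, F=1, G=3)
step 2: fire T2:  (A=3, B=3, C=1, D=0, E=3, F=1, G=3) → (A=5, B=4, C=1, D=0, E=2, F=0, G=2)
step 3: fire T0:  (A=5, B=4, C=1, D=0, E=2, F=0, G=2) → (A=5, B=2, C=1, D=0, E=2, F=0, G=0)

(A=5, B=2, C=1, D=0, E=2, F=0, G=0)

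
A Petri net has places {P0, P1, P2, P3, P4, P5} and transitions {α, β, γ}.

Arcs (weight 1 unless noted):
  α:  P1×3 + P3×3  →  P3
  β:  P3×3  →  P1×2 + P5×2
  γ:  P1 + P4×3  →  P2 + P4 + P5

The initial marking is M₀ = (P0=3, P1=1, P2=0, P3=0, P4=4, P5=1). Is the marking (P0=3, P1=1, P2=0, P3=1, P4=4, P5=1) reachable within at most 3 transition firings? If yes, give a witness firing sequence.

NO — not reachable within 3 firings

depth 0: 1 marking
depth 1: 2 markings reached so far
depth 2: 2 markings reached so far
(frontier empty at depth 2; search complete)
target is not among the 2 markings reachable within 3 steps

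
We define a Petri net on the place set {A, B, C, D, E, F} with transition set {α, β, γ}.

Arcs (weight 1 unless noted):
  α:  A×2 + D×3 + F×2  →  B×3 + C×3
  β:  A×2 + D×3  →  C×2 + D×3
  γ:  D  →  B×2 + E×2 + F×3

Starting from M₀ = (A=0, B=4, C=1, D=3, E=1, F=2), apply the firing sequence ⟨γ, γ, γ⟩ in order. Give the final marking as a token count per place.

(A=0, B=10, C=1, D=0, E=7, F=11)

step 1: fire γ:  (A=0, B=4, C=1, D=3, E=1, F=2) → (A=0, B=6, C=1, D=2, E=3, F=5)
step 2: fire γ:  (A=0, B=6, C=1, D=2, E=3, F=5) → (A=0, B=8, C=1, D=1, E=5, F=8)
step 3: fire γ:  (A=0, B=8, C=1, D=1, E=5, F=8) → (A=0, B=10, C=1, D=0, E=7, F=11)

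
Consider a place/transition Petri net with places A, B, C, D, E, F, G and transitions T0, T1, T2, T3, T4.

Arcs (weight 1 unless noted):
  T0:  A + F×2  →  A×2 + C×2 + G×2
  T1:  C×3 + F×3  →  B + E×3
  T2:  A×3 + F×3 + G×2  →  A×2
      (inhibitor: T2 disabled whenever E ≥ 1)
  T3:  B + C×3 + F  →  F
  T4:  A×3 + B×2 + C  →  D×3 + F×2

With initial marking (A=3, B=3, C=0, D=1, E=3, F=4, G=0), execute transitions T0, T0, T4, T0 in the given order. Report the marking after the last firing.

step 1: fire T0:  (A=3, B=3, C=0, D=1, E=3, F=4, G=0) → (A=4, B=3, C=2, D=1, E=3, F=2, G=2)
step 2: fire T0:  (A=4, B=3, C=2, D=1, E=3, F=2, G=2) → (A=5, B=3, C=4, D=1, E=3, F=0, G=4)
step 3: fire T4:  (A=5, B=3, C=4, D=1, E=3, F=0, G=4) → (A=2, B=1, C=3, D=4, E=3, F=2, G=4)
step 4: fire T0:  (A=2, B=1, C=3, D=4, E=3, F=2, G=4) → (A=3, B=1, C=5, D=4, E=3, F=0, G=6)

(A=3, B=1, C=5, D=4, E=3, F=0, G=6)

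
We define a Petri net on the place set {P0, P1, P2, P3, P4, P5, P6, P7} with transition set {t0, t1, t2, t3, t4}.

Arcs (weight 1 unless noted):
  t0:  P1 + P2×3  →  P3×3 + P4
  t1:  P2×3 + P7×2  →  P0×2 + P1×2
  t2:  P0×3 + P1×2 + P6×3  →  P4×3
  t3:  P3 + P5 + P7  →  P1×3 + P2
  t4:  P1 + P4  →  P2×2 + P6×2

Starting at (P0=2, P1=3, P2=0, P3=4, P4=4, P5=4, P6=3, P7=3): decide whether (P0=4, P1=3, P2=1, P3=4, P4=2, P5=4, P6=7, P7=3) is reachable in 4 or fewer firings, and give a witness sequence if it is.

NO — not reachable within 4 firings

depth 0: 1 marking
depth 1: 3 markings reached so far
depth 2: 6 markings reached so far
depth 3: 14 markings reached so far
depth 4: 24 markings reached so far
target is not among the 24 markings reachable within 4 steps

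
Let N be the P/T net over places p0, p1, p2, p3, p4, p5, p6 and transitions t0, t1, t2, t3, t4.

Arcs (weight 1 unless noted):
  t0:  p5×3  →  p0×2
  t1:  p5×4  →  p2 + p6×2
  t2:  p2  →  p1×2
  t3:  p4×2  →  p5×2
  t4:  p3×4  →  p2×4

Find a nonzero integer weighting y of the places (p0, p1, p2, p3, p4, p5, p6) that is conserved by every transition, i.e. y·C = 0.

y = (p0:3, p1:4, p2:8, p3:8, p4:2, p5:2, p6:0)

Incidence matrix C (rows=places, cols=transitions):
       t0   t1   t2   t3   t4
   p0   2    0    0    0    0
   p1   0    0    2    0    0
   p2   0    1   -1    0    4
   p3   0    0    0    0   -4
   p4   0    0    0   -2    0
   p5  -3   -4    0    2    0
   p6   0    2    0    0    0

Candidate y = [3, 4, 8, 8, 2, 2, 0]; check y·C column-wise:
  col t0: 3·2 + 4·0 + 8·0 + 8·0 + 2·0 + 2·-3 = 0
  col t1: 3·0 + 4·0 + 8·1 + 8·0 + 2·0 + 2·-4 + 0·2 = 0
  col t2: 3·0 + 4·2 + 8·-1 + 8·0 + 2·0 + 2·0 = 0
  col t3: 3·0 + 4·0 + 8·0 + 8·0 + 2·-2 + 2·2 = 0
  col t4: 3·0 + 4·0 + 8·4 + 8·-4 + 2·0 + 2·0 = 0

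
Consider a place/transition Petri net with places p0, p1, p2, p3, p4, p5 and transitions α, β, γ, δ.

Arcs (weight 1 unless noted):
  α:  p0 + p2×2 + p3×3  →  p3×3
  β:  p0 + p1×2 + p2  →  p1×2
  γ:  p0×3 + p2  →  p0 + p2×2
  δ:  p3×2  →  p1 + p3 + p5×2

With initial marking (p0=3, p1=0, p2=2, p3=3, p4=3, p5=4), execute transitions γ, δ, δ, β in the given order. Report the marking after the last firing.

step 1: fire γ:  (p0=3, p1=0, p2=2, p3=3, p4=3, p5=4) → (p0=1, p1=0, p2=3, p3=3, p4=3, p5=4)
step 2: fire δ:  (p0=1, p1=0, p2=3, p3=3, p4=3, p5=4) → (p0=1, p1=1, p2=3, p3=2, p4=3, p5=6)
step 3: fire δ:  (p0=1, p1=1, p2=3, p3=2, p4=3, p5=6) → (p0=1, p1=2, p2=3, p3=1, p4=3, p5=8)
step 4: fire β:  (p0=1, p1=2, p2=3, p3=1, p4=3, p5=8) → (p0=0, p1=2, p2=2, p3=1, p4=3, p5=8)

(p0=0, p1=2, p2=2, p3=1, p4=3, p5=8)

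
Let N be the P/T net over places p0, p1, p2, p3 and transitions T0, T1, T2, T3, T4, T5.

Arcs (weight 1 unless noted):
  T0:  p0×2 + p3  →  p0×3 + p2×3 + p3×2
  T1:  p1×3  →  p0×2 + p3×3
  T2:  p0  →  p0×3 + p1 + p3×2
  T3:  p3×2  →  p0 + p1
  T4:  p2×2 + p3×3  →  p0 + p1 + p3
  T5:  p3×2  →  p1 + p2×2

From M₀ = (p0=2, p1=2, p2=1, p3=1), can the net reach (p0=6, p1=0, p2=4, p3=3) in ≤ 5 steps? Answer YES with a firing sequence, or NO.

YES — reachable via ⟨T0, T3, T1⟩ (3 firings)

step 1: fire T0:  (p0=2, p1=2, p2=1, p3=1) → (p0=3, p1=2, p2=4, p3=2)
step 2: fire T3:  (p0=3, p1=2, p2=4, p3=2) → (p0=4, p1=3, p2=4, p3=0)
step 3: fire T1:  (p0=4, p1=3, p2=4, p3=0) → (p0=6, p1=0, p2=4, p3=3)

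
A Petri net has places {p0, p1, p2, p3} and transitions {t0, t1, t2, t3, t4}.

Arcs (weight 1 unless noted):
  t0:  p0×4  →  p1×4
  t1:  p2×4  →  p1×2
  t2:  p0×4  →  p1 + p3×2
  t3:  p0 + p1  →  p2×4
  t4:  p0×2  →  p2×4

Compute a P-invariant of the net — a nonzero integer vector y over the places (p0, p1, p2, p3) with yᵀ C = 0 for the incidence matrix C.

y = (p0:2, p1:2, p2:1, p3:3)

Incidence matrix C (rows=places, cols=transitions):
       t0   t1   t2   t3   t4
   p0  -4    0   -4   -1   -2
   p1   4    2    1   -1    0
   p2   0   -4    0    4    4
   p3   0    0    2    0    0

Candidate y = [2, 2, 1, 3]; check y·C column-wise:
  col t0: 2·-4 + 2·4 + 1·0 + 3·0 = 0
  col t1: 2·0 + 2·2 + 1·-4 + 3·0 = 0
  col t2: 2·-4 + 2·1 + 1·0 + 3·2 = 0
  col t3: 2·-1 + 2·-1 + 1·4 + 3·0 = 0
  col t4: 2·-2 + 2·0 + 1·4 + 3·0 = 0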